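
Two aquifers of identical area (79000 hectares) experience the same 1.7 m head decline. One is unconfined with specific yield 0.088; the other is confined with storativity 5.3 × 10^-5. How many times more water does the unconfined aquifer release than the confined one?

ΔV_u / ΔV_c ≈ 1660

A = 79000 hectares = 7.9 × 10^8 m²
Unconfined: ΔV_u = Sy × A × Δh = 0.088 × 7.9 × 10^8 × 1.7 = 1.182 × 10^8 m³
Confined: ΔV_c = S × A × Δh = 5.3 × 10^-5 × 7.9 × 10^8 × 1.7 = 71180 m³
Ratio = ΔV_u / ΔV_c = Sy / S = 0.088 / 5.3 × 10^-5 = 1660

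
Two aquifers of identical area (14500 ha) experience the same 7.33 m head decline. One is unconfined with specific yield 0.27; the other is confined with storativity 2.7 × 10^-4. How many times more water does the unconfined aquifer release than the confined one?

A = 14500 ha = 1.45 × 10^8 m²
Unconfined: ΔV_u = Sy × A × Δh = 0.27 × 1.45 × 10^8 × 7.33 = 2.87 × 10^8 m³
Confined: ΔV_c = S × A × Δh = 2.7 × 10^-4 × 1.45 × 10^8 × 7.33 = 2.87 × 10^5 m³
Ratio = ΔV_u / ΔV_c = Sy / S = 0.27 / 2.7 × 10^-4 = 1000

ΔV_u / ΔV_c ≈ 1000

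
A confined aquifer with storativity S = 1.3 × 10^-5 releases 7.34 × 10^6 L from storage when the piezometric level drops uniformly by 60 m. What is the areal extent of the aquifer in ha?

A ≈ 941 ha

ΔV = 7.34 × 10^6 L = 7340 m³
A = ΔV / (S × Δh) = 7340 / (1.3 × 10^-5 × 60) = 9.41 × 10^6 m²
A = 9.41 × 10^6 m² = 941 ha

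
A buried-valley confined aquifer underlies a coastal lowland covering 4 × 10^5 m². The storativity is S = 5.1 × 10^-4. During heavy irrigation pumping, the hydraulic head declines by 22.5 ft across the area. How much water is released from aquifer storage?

Δh = 22.5 ft = 6.858 m
ΔV = S × A × Δh = 5.1 × 10^-4 × 4 × 10^5 m² × 6.858 m = 1399 m³

ΔV ≈ 1400 m³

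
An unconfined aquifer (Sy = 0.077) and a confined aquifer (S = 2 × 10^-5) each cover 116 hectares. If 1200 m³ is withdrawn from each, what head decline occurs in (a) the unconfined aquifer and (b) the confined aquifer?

A = 116 hectares = 1.16 × 10^6 m²
Unconfined: Δh_u = ΔV/(Sy·A) = 1200/(0.077 × 1.16 × 10^6) = 0.01343 m
Confined: Δh_c = ΔV/(S·A) = 1200/(2 × 10^-5 × 1.16 × 10^6) = 51.72 m

Δh_u ≈ 0.0134 m; Δh_c ≈ 51.7 m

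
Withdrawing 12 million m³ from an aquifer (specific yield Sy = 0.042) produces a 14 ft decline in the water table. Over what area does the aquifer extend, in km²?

Δh = 14 ft = 4.267 m
ΔV = 12 million m³ = 1.2 × 10^7 m³
A = ΔV / (Sy × Δh) = 1.2 × 10^7 / (0.042 × 4.267) = 6.696 × 10^7 m²
A = 6.696 × 10^7 m² = 66.96 km²

A ≈ 67 km²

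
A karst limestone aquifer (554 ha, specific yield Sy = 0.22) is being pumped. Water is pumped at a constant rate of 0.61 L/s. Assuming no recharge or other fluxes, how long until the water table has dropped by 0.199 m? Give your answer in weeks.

t ≈ 657 weeks

A = 554 ha = 5.54 × 10^6 m²
ΔV = Sy × A × Δh = 0.22 × 5.54 × 10^6 × 0.199 = 2.425 × 10^5 m³
Q = 0.61 L/s = 52.7 m³/d
t = ΔV / Q = 2.425 × 10^5 m³ / 52.7 m³/d = 4602 d
t = 4602 d ≈ 657.4 weeks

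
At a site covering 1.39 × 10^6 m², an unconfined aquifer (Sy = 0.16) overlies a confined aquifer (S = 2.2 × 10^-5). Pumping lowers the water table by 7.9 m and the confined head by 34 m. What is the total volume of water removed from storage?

Unconfined: ΔV_u = Sy × A × Δh_u = 0.16 × 1.39 × 10^6 × 7.9 = 1.757 × 10^6 m³
Confined: ΔV_c = S × A × Δh_c = 2.2 × 10^-5 × 1.39 × 10^6 × 34 = 1040 m³
Total ΔV = 1.757 × 10^6 + 1040 = 1.758 × 10^6 m³

ΔV ≈ 1.76 × 10^6 m³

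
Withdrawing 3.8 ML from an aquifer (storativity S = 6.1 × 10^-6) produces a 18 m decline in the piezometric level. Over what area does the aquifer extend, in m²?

ΔV = 3.8 ML = 3800 m³
A = ΔV / (S × Δh) = 3800 / (6.1 × 10^-6 × 18) = 3.461 × 10^7 m²

A ≈ 3.46 × 10^7 m²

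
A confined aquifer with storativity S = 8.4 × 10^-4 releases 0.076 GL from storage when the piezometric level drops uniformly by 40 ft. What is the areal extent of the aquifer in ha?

Δh = 40 ft = 12.19 m
ΔV = 0.076 GL = 76000 m³
A = ΔV / (S × Δh) = 76000 / (8.4 × 10^-4 × 12.19) = 7.421 × 10^6 m²
A = 7.421 × 10^6 m² = 742.1 ha

A ≈ 742 ha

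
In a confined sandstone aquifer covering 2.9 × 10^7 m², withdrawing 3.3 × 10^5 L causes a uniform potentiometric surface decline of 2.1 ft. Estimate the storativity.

Δh = 2.1 ft = 0.6401 m
ΔV = 3.3 × 10^5 L = 330 m³
S = ΔV / (A × Δh) = 330 m³ / (2.9 × 10^7 m² × 0.6401 m) = 1.778 × 10^-5

S ≈ 1.8 × 10^-5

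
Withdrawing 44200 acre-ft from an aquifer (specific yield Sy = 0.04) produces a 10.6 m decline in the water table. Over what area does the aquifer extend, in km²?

ΔV = 44200 acre-ft = 5.452 × 10^7 m³
A = ΔV / (Sy × Δh) = 5.452 × 10^7 / (0.04 × 10.6) = 1.286 × 10^8 m²
A = 1.286 × 10^8 m² = 128.6 km²

A ≈ 129 km²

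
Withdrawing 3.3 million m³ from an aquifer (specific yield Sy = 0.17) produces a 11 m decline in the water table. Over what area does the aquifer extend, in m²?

ΔV = 3.3 million m³ = 3.3 × 10^6 m³
A = ΔV / (Sy × Δh) = 3.3 × 10^6 / (0.17 × 11) = 1.765 × 10^6 m²

A ≈ 1.76 × 10^6 m²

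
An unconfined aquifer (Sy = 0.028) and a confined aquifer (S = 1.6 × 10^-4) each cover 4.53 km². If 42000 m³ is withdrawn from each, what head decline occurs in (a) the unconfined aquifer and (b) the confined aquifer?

Δh_u ≈ 0.331 m; Δh_c ≈ 57.9 m

A = 4.53 km² = 4.53 × 10^6 m²
Unconfined: Δh_u = ΔV/(Sy·A) = 42000/(0.028 × 4.53 × 10^6) = 0.3311 m
Confined: Δh_c = ΔV/(S·A) = 42000/(1.6 × 10^-4 × 4.53 × 10^6) = 57.95 m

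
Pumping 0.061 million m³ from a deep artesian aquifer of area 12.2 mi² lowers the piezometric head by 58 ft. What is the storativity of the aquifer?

A = 12.2 mi² = 3.16 × 10^7 m²
Δh = 58 ft = 17.68 m
ΔV = 0.061 million m³ = 61000 m³
S = ΔV / (A × Δh) = 61000 m³ / (3.16 × 10^7 m² × 17.68 m) = 1.092 × 10^-4

S ≈ 1.1 × 10^-4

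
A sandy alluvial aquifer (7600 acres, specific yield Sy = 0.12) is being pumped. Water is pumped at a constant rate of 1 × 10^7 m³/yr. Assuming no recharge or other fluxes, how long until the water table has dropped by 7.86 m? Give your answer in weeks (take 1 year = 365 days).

t ≈ 151 weeks

A = 7600 acres = 3.076 × 10^7 m²
ΔV = Sy × A × Δh = 0.12 × 3.076 × 10^7 × 7.86 = 2.901 × 10^7 m³
Q = 1 × 10^7 m³/yr = 27400 m³/d
t = ΔV / Q = 2.901 × 10^7 m³ / 27400 m³/d = 1059 d
t = 1059 d ≈ 151.3 weeks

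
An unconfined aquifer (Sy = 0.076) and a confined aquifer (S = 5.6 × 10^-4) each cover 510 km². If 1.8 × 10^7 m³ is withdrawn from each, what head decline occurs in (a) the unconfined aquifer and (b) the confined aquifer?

Δh_u ≈ 0.464 m; Δh_c ≈ 63 m

A = 510 km² = 5.1 × 10^8 m²
Unconfined: Δh_u = ΔV/(Sy·A) = 1.8 × 10^7/(0.076 × 5.1 × 10^8) = 0.4644 m
Confined: Δh_c = ΔV/(S·A) = 1.8 × 10^7/(5.6 × 10^-4 × 5.1 × 10^8) = 63.03 m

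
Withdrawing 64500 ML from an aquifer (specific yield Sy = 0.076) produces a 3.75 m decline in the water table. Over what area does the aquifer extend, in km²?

ΔV = 64500 ML = 6.45 × 10^7 m³
A = ΔV / (Sy × Δh) = 6.45 × 10^7 / (0.076 × 3.75) = 2.263 × 10^8 m²
A = 2.263 × 10^8 m² = 226.3 km²

A ≈ 226 km²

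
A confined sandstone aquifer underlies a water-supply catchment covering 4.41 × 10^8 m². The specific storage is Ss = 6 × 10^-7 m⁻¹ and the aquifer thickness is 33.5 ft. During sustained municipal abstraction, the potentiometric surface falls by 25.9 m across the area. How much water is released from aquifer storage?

b = 33.5 ft = 10.21 m
S = Ss × b = 6 × 10^-7 m⁻¹ × 10.21 m = 6.126 × 10^-6
ΔV = S × A × Δh = 6.126 × 10^-6 × 4.41 × 10^8 m² × 25.9 m = 69980 m³

ΔV ≈ 70000 m³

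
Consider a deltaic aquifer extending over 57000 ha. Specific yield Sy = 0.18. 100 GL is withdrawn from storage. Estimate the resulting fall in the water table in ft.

Δh ≈ 3.2 ft

A = 57000 ha = 5.7 × 10^8 m²
ΔV = 100 GL = 1 × 10^8 m³
Δh = ΔV / (Sy × A) = 1 × 10^8 m³ / (0.18 × 5.7 × 10^8 m²) = 0.9747 m
Δh = 0.9747 m = 3.198 ft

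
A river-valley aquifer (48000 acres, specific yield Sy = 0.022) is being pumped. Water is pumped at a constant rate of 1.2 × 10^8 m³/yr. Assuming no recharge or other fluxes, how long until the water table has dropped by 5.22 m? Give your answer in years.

A = 48000 acres = 1.942 × 10^8 m²
ΔV = Sy × A × Δh = 0.022 × 1.942 × 10^8 × 5.22 = 2.231 × 10^7 m³
Q = 1.2 × 10^8 m³/yr = 3.288 × 10^5 m³/d
t = ΔV / Q = 2.231 × 10^7 m³ / 3.288 × 10^5 m³/d = 67.85 d
t = 67.85 d ≈ 0.1859 years

t ≈ 0.186 years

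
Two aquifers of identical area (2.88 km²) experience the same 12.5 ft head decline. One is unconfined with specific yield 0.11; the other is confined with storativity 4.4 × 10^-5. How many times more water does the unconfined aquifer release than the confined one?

ΔV_u / ΔV_c ≈ 2500

A = 2.88 km² = 2.88 × 10^6 m²
Δh = 12.5 ft = 3.81 m
Unconfined: ΔV_u = Sy × A × Δh = 0.11 × 2.88 × 10^6 × 3.81 = 1.207 × 10^6 m³
Confined: ΔV_c = S × A × Δh = 4.4 × 10^-5 × 2.88 × 10^6 × 3.81 = 482.8 m³
Ratio = ΔV_u / ΔV_c = Sy / S = 0.11 / 4.4 × 10^-5 = 2500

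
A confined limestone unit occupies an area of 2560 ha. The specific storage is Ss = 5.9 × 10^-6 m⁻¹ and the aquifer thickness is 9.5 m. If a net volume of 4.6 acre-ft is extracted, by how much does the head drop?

Δh ≈ 3.95 m

S = Ss × b = 5.9 × 10^-6 m⁻¹ × 9.5 m = 5.605 × 10^-5
A = 2560 ha = 2.56 × 10^7 m²
ΔV = 4.6 acre-ft = 5674 m³
Δh = ΔV / (S × A) = 5674 m³ / (5.605 × 10^-5 × 2.56 × 10^7 m²) = 3.954 m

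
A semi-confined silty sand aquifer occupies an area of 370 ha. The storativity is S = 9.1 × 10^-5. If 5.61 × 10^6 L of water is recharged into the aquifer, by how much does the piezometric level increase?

A = 370 ha = 3.7 × 10^6 m²
ΔV = 5.61 × 10^6 L = 5610 m³
Δh = ΔV / (S × A) = 5610 m³ / (9.1 × 10^-5 × 3.7 × 10^6 m²) = 16.66 m

Δh ≈ 16.7 m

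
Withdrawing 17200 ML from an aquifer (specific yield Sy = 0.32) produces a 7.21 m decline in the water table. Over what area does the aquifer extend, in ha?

A ≈ 745 ha

ΔV = 17200 ML = 1.72 × 10^7 m³
A = ΔV / (Sy × Δh) = 1.72 × 10^7 / (0.32 × 7.21) = 7.455 × 10^6 m²
A = 7.455 × 10^6 m² = 745.5 ha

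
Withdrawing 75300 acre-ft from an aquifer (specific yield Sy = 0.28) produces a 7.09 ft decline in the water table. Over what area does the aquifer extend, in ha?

A ≈ 15400 ha

Δh = 7.09 ft = 2.161 m
ΔV = 75300 acre-ft = 9.288 × 10^7 m³
A = ΔV / (Sy × Δh) = 9.288 × 10^7 / (0.28 × 2.161) = 1.535 × 10^8 m²
A = 1.535 × 10^8 m² = 15350 ha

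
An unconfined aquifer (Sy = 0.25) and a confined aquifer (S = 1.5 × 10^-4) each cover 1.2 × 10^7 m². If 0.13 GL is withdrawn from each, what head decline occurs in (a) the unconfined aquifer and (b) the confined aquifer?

Δh_u ≈ 0.0433 m; Δh_c ≈ 72.2 m

ΔV = 0.13 GL = 1.3 × 10^5 m³
Unconfined: Δh_u = ΔV/(Sy·A) = 1.3 × 10^5/(0.25 × 1.2 × 10^7) = 0.04333 m
Confined: Δh_c = ΔV/(S·A) = 1.3 × 10^5/(1.5 × 10^-4 × 1.2 × 10^7) = 72.22 m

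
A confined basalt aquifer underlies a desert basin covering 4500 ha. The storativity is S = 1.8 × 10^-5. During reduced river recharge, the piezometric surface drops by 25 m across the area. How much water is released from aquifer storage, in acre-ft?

A = 4500 ha = 4.5 × 10^7 m²
ΔV = S × A × Δh = 1.8 × 10^-5 × 4.5 × 10^7 m² × 25 m = 20250 m³
ΔV = 20250 m³ = 16.42 acre-ft

ΔV ≈ 16.4 acre-ft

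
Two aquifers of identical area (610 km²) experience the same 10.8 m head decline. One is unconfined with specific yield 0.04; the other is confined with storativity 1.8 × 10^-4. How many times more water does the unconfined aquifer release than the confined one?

A = 610 km² = 6.1 × 10^8 m²
Unconfined: ΔV_u = Sy × A × Δh = 0.04 × 6.1 × 10^8 × 10.8 = 2.635 × 10^8 m³
Confined: ΔV_c = S × A × Δh = 1.8 × 10^-4 × 6.1 × 10^8 × 10.8 = 1.186 × 10^6 m³
Ratio = ΔV_u / ΔV_c = Sy / S = 0.04 / 1.8 × 10^-4 = 222.2

ΔV_u / ΔV_c ≈ 222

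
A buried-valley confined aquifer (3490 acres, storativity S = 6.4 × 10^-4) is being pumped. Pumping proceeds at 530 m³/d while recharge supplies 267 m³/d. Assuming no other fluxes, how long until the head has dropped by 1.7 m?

A = 3490 acres = 1.412 × 10^7 m²
ΔV = S × A × Δh = 6.4 × 10^-4 × 1.412 × 10^7 × 1.7 = 15370 m³
Net withdrawal = 530 − 267 = 263 m³/d
t = ΔV / Q = 15370 m³ / 263 m³/d = 58.43 d

t ≈ 58.4 days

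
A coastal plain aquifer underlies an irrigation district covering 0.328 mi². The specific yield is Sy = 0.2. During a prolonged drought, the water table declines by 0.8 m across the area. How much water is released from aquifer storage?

ΔV ≈ 1.36 × 10^5 m³

A = 0.328 mi² = 8.495 × 10^5 m²
ΔV = Sy × A × Δh = 0.2 × 8.495 × 10^5 m² × 0.8 m = 1.359 × 10^5 m³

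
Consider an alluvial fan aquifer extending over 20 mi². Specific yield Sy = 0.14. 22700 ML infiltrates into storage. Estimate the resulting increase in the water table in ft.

A = 20 mi² = 5.18 × 10^7 m²
ΔV = 22700 ML = 2.27 × 10^7 m³
Δh = ΔV / (Sy × A) = 2.27 × 10^7 m³ / (0.14 × 5.18 × 10^7 m²) = 3.13 m
Δh = 3.13 m = 10.27 ft

Δh ≈ 10.3 ft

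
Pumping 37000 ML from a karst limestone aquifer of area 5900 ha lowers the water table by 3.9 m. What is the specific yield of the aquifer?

A = 5900 ha = 5.9 × 10^7 m²
ΔV = 37000 ML = 3.7 × 10^7 m³
Sy = ΔV / (A × Δh) = 3.7 × 10^7 m³ / (5.9 × 10^7 m² × 3.9 m) = 0.1608

Sy ≈ 0.16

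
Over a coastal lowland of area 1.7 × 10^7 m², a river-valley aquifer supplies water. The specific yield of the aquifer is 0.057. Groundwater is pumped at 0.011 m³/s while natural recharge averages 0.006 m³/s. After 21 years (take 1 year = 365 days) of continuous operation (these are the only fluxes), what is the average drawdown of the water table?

Net abstraction = 0.011 − 0.006 = 0.005 m³/s
Q_net = 0.005 m³/s = 432 m³/d
t = 21 years = 7665 d
ΔV = Q × t = 432 m³/d × 7665 d = 3.311 × 10^6 m³
Δh = ΔV / (Sy × A) = 3.311 × 10^6 / (0.057 × 1.7 × 10^7) = 3.417 m

Δh ≈ 3.42 m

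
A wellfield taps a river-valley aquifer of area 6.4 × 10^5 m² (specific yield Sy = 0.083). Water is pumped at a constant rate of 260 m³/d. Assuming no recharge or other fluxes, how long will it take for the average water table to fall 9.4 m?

ΔV = Sy × A × Δh = 0.083 × 6.4 × 10^5 × 9.4 = 4.993 × 10^5 m³
t = ΔV / Q = 4.993 × 10^5 m³ / 260 m³/d = 1920 d

t ≈ 1920 days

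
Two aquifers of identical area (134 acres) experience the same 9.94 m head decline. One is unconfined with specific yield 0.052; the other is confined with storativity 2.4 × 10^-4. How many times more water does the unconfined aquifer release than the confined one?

ΔV_u / ΔV_c ≈ 217

A = 134 acres = 5.423 × 10^5 m²
Unconfined: ΔV_u = Sy × A × Δh = 0.052 × 5.423 × 10^5 × 9.94 = 2.803 × 10^5 m³
Confined: ΔV_c = S × A × Δh = 2.4 × 10^-4 × 5.423 × 10^5 × 9.94 = 1294 m³
Ratio = ΔV_u / ΔV_c = Sy / S = 0.052 / 2.4 × 10^-4 = 216.7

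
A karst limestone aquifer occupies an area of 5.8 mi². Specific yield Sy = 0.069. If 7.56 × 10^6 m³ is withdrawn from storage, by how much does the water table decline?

Δh ≈ 7.29 m

A = 5.8 mi² = 1.502 × 10^7 m²
Δh = ΔV / (Sy × A) = 7.56 × 10^6 m³ / (0.069 × 1.502 × 10^7 m²) = 7.294 m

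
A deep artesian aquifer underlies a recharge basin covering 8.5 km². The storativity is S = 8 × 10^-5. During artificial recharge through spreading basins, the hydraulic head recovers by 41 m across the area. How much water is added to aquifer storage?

ΔV ≈ 27900 m³

A = 8.5 km² = 8.5 × 10^6 m²
ΔV = S × A × Δh = 8 × 10^-5 × 8.5 × 10^6 m² × 41 m = 27880 m³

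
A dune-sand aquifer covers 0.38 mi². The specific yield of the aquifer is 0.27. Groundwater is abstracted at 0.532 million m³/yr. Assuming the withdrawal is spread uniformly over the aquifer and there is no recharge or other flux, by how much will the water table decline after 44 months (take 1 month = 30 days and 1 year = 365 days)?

A = 0.38 mi² = 9.842 × 10^5 m²
Q = 0.532 million m³/yr = 1458 m³/d
t = 44 months = 1320 d
ΔV = Q × t = 1458 m³/d × 1320 d = 1.924 × 10^6 m³
Δh = ΔV / (Sy × A) = 1.924 × 10^6 / (0.27 × 9.842 × 10^5) = 7.24 m

Δh ≈ 7.24 m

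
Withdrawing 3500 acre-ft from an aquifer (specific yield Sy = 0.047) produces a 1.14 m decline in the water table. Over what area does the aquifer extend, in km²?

A ≈ 80.6 km²

ΔV = 3500 acre-ft = 4.317 × 10^6 m³
A = ΔV / (Sy × Δh) = 4.317 × 10^6 / (0.047 × 1.14) = 8.057 × 10^7 m²
A = 8.057 × 10^7 m² = 80.57 km²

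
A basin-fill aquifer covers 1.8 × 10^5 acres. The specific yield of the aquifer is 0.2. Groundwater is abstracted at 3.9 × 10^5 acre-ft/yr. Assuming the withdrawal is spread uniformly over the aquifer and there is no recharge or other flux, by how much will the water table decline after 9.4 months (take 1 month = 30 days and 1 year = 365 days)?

Δh ≈ 2.55 m

A = 1.8 × 10^5 acres = 7.284 × 10^8 m²
Q = 3.9 × 10^5 acre-ft/yr = 1.318 × 10^6 m³/d
t = 9.4 months = 282 d
ΔV = Q × t = 1.318 × 10^6 m³/d × 282 d = 3.717 × 10^8 m³
Δh = ΔV / (Sy × A) = 3.717 × 10^8 / (0.2 × 7.284 × 10^8) = 2.551 m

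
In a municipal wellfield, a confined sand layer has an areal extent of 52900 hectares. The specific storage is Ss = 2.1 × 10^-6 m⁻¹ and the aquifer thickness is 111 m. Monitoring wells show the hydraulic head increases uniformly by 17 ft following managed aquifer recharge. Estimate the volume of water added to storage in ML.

S = Ss × b = 2.1 × 10^-6 m⁻¹ × 111 m = 2.331 × 10^-4
A = 52900 hectares = 5.29 × 10^8 m²
Δh = 17 ft = 5.182 m
ΔV = S × A × Δh = 2.331 × 10^-4 × 5.29 × 10^8 m² × 5.182 m = 6.389 × 10^5 m³
ΔV = 6.389 × 10^5 m³ = 638.9 ML

ΔV ≈ 639 ML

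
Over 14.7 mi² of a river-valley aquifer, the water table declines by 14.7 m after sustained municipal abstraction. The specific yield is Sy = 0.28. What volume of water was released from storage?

A = 14.7 mi² = 3.807 × 10^7 m²
ΔV = Sy × A × Δh = 0.28 × 3.807 × 10^7 m² × 14.7 m = 1.567 × 10^8 m³

ΔV ≈ 1.57 × 10^8 m³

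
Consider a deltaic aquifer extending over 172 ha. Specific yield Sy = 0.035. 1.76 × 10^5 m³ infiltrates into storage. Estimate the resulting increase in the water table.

A = 172 ha = 1.72 × 10^6 m²
Δh = ΔV / (Sy × A) = 1.76 × 10^5 m³ / (0.035 × 1.72 × 10^6 m²) = 2.924 m

Δh ≈ 2.92 m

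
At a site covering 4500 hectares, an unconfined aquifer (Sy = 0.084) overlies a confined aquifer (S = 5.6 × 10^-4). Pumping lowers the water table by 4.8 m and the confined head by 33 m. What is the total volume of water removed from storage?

ΔV ≈ 1.9 × 10^7 m³

A = 4500 hectares = 4.5 × 10^7 m²
Unconfined: ΔV_u = Sy × A × Δh_u = 0.084 × 4.5 × 10^7 × 4.8 = 1.814 × 10^7 m³
Confined: ΔV_c = S × A × Δh_c = 5.6 × 10^-4 × 4.5 × 10^7 × 33 = 8.316 × 10^5 m³
Total ΔV = 1.814 × 10^7 + 8.316 × 10^5 = 1.898 × 10^7 m³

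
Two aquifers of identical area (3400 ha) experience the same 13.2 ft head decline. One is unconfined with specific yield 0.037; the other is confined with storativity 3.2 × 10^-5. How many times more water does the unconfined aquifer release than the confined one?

A = 3400 ha = 3.4 × 10^7 m²
Δh = 13.2 ft = 4.023 m
Unconfined: ΔV_u = Sy × A × Δh = 0.037 × 3.4 × 10^7 × 4.023 = 5.061 × 10^6 m³
Confined: ΔV_c = S × A × Δh = 3.2 × 10^-5 × 3.4 × 10^7 × 4.023 = 4377 m³
Ratio = ΔV_u / ΔV_c = Sy / S = 0.037 / 3.2 × 10^-5 = 1156

ΔV_u / ΔV_c ≈ 1160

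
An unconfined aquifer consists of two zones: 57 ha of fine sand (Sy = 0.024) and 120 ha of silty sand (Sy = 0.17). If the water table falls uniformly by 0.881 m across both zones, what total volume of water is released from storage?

ΔV ≈ 1.92 × 10^5 m³

A₁ = 57 ha = 5.7 × 10^5 m²; A₂ = 120 ha = 1.2 × 10^6 m²
ΔV₁ = 0.024 × 5.7 × 10^5 × 0.881 = 12050 m³
ΔV₂ = 0.17 × 1.2 × 10^6 × 0.881 = 1.797 × 10^5 m³
ΔV = ΔV₁ + ΔV₂ = 1.918 × 10^5 m³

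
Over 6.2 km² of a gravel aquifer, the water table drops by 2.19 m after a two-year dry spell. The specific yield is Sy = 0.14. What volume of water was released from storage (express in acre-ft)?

ΔV ≈ 1540 acre-ft

A = 6.2 km² = 6.2 × 10^6 m²
ΔV = Sy × A × Δh = 0.14 × 6.2 × 10^6 m² × 2.19 m = 1.901 × 10^6 m³
ΔV = 1.901 × 10^6 m³ = 1541 acre-ft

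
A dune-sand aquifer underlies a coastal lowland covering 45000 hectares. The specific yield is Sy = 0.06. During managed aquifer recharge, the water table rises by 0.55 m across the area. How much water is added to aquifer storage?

ΔV ≈ 1.49 × 10^7 m³

A = 45000 hectares = 4.5 × 10^8 m²
ΔV = Sy × A × Δh = 0.06 × 4.5 × 10^8 m² × 0.55 m = 1.485 × 10^7 m³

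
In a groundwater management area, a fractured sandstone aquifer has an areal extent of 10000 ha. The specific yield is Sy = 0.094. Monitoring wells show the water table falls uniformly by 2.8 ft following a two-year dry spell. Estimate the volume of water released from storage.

A = 10000 ha = 1 × 10^8 m²
Δh = 2.8 ft = 0.8534 m
ΔV = Sy × A × Δh = 0.094 × 1 × 10^8 m² × 0.8534 m = 8.022 × 10^6 m³

ΔV ≈ 8.02 × 10^6 m³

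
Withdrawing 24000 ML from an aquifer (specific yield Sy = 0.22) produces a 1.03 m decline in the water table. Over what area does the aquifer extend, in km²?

A ≈ 106 km²

ΔV = 24000 ML = 2.4 × 10^7 m³
A = ΔV / (Sy × Δh) = 2.4 × 10^7 / (0.22 × 1.03) = 1.059 × 10^8 m²
A = 1.059 × 10^8 m² = 105.9 km²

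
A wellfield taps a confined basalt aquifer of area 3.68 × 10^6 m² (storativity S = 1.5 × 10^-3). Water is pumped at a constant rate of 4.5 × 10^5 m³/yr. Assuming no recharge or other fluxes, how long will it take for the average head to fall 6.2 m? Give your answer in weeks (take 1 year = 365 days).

t ≈ 3.97 weeks

ΔV = S × A × Δh = 0.0015 × 3.68 × 10^6 × 6.2 = 34220 m³
Q = 4.5 × 10^5 m³/yr = 1233 m³/d
t = ΔV / Q = 34220 m³ / 1233 m³/d = 27.76 d
t = 27.76 d ≈ 3.966 weeks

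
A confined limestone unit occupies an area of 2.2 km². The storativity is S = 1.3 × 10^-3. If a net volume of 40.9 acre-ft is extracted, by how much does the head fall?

Δh ≈ 17.6 m

A = 2.2 km² = 2.2 × 10^6 m²
ΔV = 40.9 acre-ft = 50450 m³
Δh = ΔV / (S × A) = 50450 m³ / (0.0013 × 2.2 × 10^6 m²) = 17.64 m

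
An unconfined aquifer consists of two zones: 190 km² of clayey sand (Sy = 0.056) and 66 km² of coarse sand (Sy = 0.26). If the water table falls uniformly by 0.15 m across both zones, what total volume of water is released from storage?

ΔV ≈ 4.17 × 10^6 m³

A₁ = 190 km² = 1.9 × 10^8 m²; A₂ = 66 km² = 6.6 × 10^7 m²
ΔV₁ = 0.056 × 1.9 × 10^8 × 0.15 = 1.596 × 10^6 m³
ΔV₂ = 0.26 × 6.6 × 10^7 × 0.15 = 2.574 × 10^6 m³
ΔV = ΔV₁ + ΔV₂ = 4.17 × 10^6 m³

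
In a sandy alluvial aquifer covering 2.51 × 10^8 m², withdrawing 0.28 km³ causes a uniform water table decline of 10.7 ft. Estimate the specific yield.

Δh = 10.7 ft = 3.261 m
ΔV = 0.28 km³ = 2.8 × 10^8 m³
Sy = ΔV / (A × Δh) = 2.8 × 10^8 m³ / (2.51 × 10^8 m² × 3.261 m) = 0.342

Sy ≈ 0.34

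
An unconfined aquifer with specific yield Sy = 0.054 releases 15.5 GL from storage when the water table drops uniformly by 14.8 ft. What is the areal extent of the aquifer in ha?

A ≈ 6360 ha

Δh = 14.8 ft = 4.511 m
ΔV = 15.5 GL = 1.55 × 10^7 m³
A = ΔV / (Sy × Δh) = 1.55 × 10^7 / (0.054 × 4.511) = 6.363 × 10^7 m²
A = 6.363 × 10^7 m² = 6363 ha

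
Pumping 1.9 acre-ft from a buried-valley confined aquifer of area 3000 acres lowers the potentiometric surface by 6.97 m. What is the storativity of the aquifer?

A = 3000 acres = 1.214 × 10^7 m²
ΔV = 1.9 acre-ft = 2344 m³
S = ΔV / (A × Δh) = 2344 m³ / (1.214 × 10^7 m² × 6.97 m) = 2.77 × 10^-5

S ≈ 2.8 × 10^-5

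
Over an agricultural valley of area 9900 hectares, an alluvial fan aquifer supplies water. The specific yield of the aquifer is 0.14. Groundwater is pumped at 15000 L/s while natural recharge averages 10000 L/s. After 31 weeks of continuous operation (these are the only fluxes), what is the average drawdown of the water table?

A = 9900 hectares = 9.9 × 10^7 m²
Net abstraction = 15000 − 10000 = 5000 L/s
Q_net = 5000 L/s = 4.32 × 10^5 m³/d
t = 31 weeks = 217 d
ΔV = Q × t = 4.32 × 10^5 m³/d × 217 d = 9.374 × 10^7 m³
Δh = ΔV / (Sy × A) = 9.374 × 10^7 / (0.14 × 9.9 × 10^7) = 6.764 m

Δh ≈ 6.76 m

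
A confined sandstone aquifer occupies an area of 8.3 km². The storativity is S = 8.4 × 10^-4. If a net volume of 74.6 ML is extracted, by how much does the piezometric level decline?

Δh ≈ 10.7 m

A = 8.3 km² = 8.3 × 10^6 m²
ΔV = 74.6 ML = 74600 m³
Δh = ΔV / (S × A) = 74600 m³ / (8.4 × 10^-4 × 8.3 × 10^6 m²) = 10.7 m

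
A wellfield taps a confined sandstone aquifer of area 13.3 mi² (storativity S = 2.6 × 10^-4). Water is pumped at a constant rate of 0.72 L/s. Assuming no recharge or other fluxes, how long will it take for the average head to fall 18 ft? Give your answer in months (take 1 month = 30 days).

t ≈ 26.3 months

A = 13.3 mi² = 3.445 × 10^7 m²
Δh = 18 ft = 5.486 m
ΔV = S × A × Δh = 2.6 × 10^-4 × 3.445 × 10^7 × 5.486 = 49140 m³
Q = 0.72 L/s = 62.21 m³/d
t = ΔV / Q = 49140 m³ / 62.21 m³/d = 789.9 d
t = 789.9 d ≈ 26.33 months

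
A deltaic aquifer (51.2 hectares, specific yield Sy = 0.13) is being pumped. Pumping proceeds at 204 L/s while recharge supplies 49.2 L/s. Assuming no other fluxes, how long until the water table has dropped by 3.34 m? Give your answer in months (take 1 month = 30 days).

t ≈ 0.554 months

A = 51.2 hectares = 5.12 × 10^5 m²
ΔV = Sy × A × Δh = 0.13 × 5.12 × 10^5 × 3.34 = 2.223 × 10^5 m³
Net withdrawal = 204 − 49.2 = 154.8 L/s = 13370 m³/d
t = ΔV / Q = 2.223 × 10^5 m³ / 13370 m³/d = 16.62 d
t = 16.62 d ≈ 0.5541 months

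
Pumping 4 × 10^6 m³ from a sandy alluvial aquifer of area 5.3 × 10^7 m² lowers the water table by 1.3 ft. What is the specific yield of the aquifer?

Sy ≈ 0.19

Δh = 1.3 ft = 0.3962 m
Sy = ΔV / (A × Δh) = 4 × 10^6 m³ / (5.3 × 10^7 m² × 0.3962 m) = 0.1905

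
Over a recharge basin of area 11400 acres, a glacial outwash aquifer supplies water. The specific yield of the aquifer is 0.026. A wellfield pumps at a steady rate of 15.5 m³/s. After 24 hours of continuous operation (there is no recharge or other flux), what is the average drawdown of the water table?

A = 11400 acres = 4.613 × 10^7 m²
Q = 15.5 m³/s = 1.339 × 10^6 m³/d
t = 24 hours = 1 d
ΔV = Q × t = 1.339 × 10^6 m³/d × 1 d = 1.339 × 10^6 m³
Δh = ΔV / (Sy × A) = 1.339 × 10^6 / (0.026 × 4.613 × 10^7) = 1.116 m

Δh ≈ 1.12 m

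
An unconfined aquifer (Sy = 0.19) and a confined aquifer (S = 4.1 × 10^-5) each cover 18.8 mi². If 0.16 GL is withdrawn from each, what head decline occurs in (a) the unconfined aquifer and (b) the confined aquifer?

Δh_u ≈ 0.0173 m; Δh_c ≈ 80.1 m

A = 18.8 mi² = 4.869 × 10^7 m²
ΔV = 0.16 GL = 1.6 × 10^5 m³
Unconfined: Δh_u = ΔV/(Sy·A) = 1.6 × 10^5/(0.19 × 4.869 × 10^7) = 0.01729 m
Confined: Δh_c = ΔV/(S·A) = 1.6 × 10^5/(4.1 × 10^-5 × 4.869 × 10^7) = 80.15 m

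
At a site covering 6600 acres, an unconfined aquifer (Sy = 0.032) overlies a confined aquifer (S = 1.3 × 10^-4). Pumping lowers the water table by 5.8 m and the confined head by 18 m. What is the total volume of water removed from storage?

ΔV ≈ 5.02 × 10^6 m³

A = 6600 acres = 2.671 × 10^7 m²
Unconfined: ΔV_u = Sy × A × Δh_u = 0.032 × 2.671 × 10^7 × 5.8 = 4.957 × 10^6 m³
Confined: ΔV_c = S × A × Δh_c = 1.3 × 10^-4 × 2.671 × 10^7 × 18 = 62500 m³
Total ΔV = 4.957 × 10^6 + 62500 = 5.02 × 10^6 m³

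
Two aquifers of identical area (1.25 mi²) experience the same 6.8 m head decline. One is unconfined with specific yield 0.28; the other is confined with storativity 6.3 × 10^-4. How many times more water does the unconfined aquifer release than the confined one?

A = 1.25 mi² = 3.237 × 10^6 m²
Unconfined: ΔV_u = Sy × A × Δh = 0.28 × 3.237 × 10^6 × 6.8 = 6.164 × 10^6 m³
Confined: ΔV_c = S × A × Δh = 6.3 × 10^-4 × 3.237 × 10^6 × 6.8 = 13870 m³
Ratio = ΔV_u / ΔV_c = Sy / S = 0.28 / 6.3 × 10^-4 = 444.4

ΔV_u / ΔV_c ≈ 444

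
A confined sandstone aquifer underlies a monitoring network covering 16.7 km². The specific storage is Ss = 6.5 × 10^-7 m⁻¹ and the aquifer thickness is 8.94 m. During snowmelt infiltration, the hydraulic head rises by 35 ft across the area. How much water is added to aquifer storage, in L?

S = Ss × b = 6.5 × 10^-7 m⁻¹ × 8.94 m = 5.811 × 10^-6
A = 16.7 km² = 1.67 × 10^7 m²
Δh = 35 ft = 10.67 m
ΔV = S × A × Δh = 5.811 × 10^-6 × 1.67 × 10^7 m² × 10.67 m = 1035 m³
ΔV = 1035 m³ = 1.035 × 10^6 L

ΔV ≈ 1.04 × 10^6 L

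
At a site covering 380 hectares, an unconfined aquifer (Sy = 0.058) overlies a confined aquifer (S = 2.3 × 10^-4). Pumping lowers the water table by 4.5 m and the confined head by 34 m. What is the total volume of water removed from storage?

A = 380 hectares = 3.8 × 10^6 m²
Unconfined: ΔV_u = Sy × A × Δh_u = 0.058 × 3.8 × 10^6 × 4.5 = 9.918 × 10^5 m³
Confined: ΔV_c = S × A × Δh_c = 2.3 × 10^-4 × 3.8 × 10^6 × 34 = 29720 m³
Total ΔV = 9.918 × 10^5 + 29720 = 1.022 × 10^6 m³

ΔV ≈ 1.02 × 10^6 m³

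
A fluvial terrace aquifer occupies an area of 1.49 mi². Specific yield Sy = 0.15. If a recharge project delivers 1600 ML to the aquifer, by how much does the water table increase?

A = 1.49 mi² = 3.859 × 10^6 m²
ΔV = 1600 ML = 1.6 × 10^6 m³
Δh = ΔV / (Sy × A) = 1.6 × 10^6 m³ / (0.15 × 3.859 × 10^6 m²) = 2.764 m

Δh ≈ 2.76 m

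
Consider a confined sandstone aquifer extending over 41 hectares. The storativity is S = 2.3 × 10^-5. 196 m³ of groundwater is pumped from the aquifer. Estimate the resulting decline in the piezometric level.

Δh ≈ 20.8 m

A = 41 hectares = 4.1 × 10^5 m²
Δh = ΔV / (S × A) = 196 m³ / (2.3 × 10^-5 × 4.1 × 10^5 m²) = 20.78 m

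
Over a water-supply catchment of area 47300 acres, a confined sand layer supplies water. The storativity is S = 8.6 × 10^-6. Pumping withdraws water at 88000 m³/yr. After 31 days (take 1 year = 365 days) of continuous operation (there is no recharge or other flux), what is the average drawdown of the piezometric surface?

A = 47300 acres = 1.914 × 10^8 m²
Q = 88000 m³/yr = 241.1 m³/d
ΔV = Q × t = 241.1 m³/d × 31 d = 7474 m³
Δh = ΔV / (S × A) = 7474 / (8.6 × 10^-6 × 1.914 × 10^8) = 4.54 m

Δh ≈ 4.54 m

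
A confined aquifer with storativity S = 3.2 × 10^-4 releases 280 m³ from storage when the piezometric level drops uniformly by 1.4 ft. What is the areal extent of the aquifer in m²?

A ≈ 2.05 × 10^6 m²

Δh = 1.4 ft = 0.4267 m
A = ΔV / (S × Δh) = 280 / (3.2 × 10^-4 × 0.4267) = 2.051 × 10^6 m²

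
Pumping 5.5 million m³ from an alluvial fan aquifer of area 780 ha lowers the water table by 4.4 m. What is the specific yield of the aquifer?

A = 780 ha = 7.8 × 10^6 m²
ΔV = 5.5 million m³ = 5.5 × 10^6 m³
Sy = ΔV / (A × Δh) = 5.5 × 10^6 m³ / (7.8 × 10^6 m² × 4.4 m) = 0.1603

Sy ≈ 0.16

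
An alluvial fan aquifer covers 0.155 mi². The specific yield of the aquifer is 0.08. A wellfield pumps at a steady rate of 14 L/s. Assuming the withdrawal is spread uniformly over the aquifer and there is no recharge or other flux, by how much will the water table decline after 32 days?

A = 0.155 mi² = 4.014 × 10^5 m²
Q = 14 L/s = 1210 m³/d
ΔV = Q × t = 1210 m³/d × 32 d = 38710 m³
Δh = ΔV / (Sy × A) = 38710 / (0.08 × 4.014 × 10^5) = 1.205 m

Δh ≈ 1.21 m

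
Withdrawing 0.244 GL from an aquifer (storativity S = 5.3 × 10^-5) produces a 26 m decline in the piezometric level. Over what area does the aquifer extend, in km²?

ΔV = 0.244 GL = 2.44 × 10^5 m³
A = ΔV / (S × Δh) = 2.44 × 10^5 / (5.3 × 10^-5 × 26) = 1.771 × 10^8 m²
A = 1.771 × 10^8 m² = 177.1 km²

A ≈ 177 km²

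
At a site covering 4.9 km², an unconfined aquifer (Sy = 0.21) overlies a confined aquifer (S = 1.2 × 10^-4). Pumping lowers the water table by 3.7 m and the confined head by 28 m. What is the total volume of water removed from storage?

A = 4.9 km² = 4.9 × 10^6 m²
Unconfined: ΔV_u = Sy × A × Δh_u = 0.21 × 4.9 × 10^6 × 3.7 = 3.807 × 10^6 m³
Confined: ΔV_c = S × A × Δh_c = 1.2 × 10^-4 × 4.9 × 10^6 × 28 = 16460 m³
Total ΔV = 3.807 × 10^6 + 16460 = 3.824 × 10^6 m³

ΔV ≈ 3.82 × 10^6 m³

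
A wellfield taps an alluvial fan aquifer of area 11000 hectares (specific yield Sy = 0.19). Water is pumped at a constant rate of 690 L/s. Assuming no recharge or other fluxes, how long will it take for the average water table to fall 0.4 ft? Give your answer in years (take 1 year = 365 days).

t ≈ 0.117 years

A = 11000 hectares = 1.1 × 10^8 m²
Δh = 0.4 ft = 0.1219 m
ΔV = Sy × A × Δh = 0.19 × 1.1 × 10^8 × 0.1219 = 2.548 × 10^6 m³
Q = 690 L/s = 59620 m³/d
t = ΔV / Q = 2.548 × 10^6 m³ / 59620 m³/d = 42.74 d
t = 42.74 d ≈ 0.1171 years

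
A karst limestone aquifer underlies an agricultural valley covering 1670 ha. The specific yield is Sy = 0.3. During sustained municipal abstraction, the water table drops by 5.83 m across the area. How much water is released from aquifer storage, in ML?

ΔV ≈ 29200 ML

A = 1670 ha = 1.67 × 10^7 m²
ΔV = Sy × A × Δh = 0.3 × 1.67 × 10^7 m² × 5.83 m = 2.921 × 10^7 m³
ΔV = 2.921 × 10^7 m³ = 29210 ML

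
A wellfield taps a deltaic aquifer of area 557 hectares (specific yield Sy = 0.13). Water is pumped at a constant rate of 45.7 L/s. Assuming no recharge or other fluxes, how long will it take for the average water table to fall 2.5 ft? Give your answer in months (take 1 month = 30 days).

A = 557 hectares = 5.57 × 10^6 m²
Δh = 2.5 ft = 0.762 m
ΔV = Sy × A × Δh = 0.13 × 5.57 × 10^6 × 0.762 = 5.518 × 10^5 m³
Q = 45.7 L/s = 3948 m³/d
t = ΔV / Q = 5.518 × 10^5 m³ / 3948 m³/d = 139.7 d
t = 139.7 d ≈ 4.658 months

t ≈ 4.66 months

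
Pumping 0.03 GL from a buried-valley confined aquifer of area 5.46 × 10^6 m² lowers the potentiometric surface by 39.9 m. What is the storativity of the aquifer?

S ≈ 1.4 × 10^-4

ΔV = 0.03 GL = 30000 m³
S = ΔV / (A × Δh) = 30000 m³ / (5.46 × 10^6 m² × 39.9 m) = 1.377 × 10^-4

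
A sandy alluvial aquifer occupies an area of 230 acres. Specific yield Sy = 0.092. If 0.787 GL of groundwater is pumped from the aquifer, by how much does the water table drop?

A = 230 acres = 9.308 × 10^5 m²
ΔV = 0.787 GL = 7.87 × 10^5 m³
Δh = ΔV / (Sy × A) = 7.87 × 10^5 m³ / (0.092 × 9.308 × 10^5 m²) = 9.191 m

Δh ≈ 9.19 m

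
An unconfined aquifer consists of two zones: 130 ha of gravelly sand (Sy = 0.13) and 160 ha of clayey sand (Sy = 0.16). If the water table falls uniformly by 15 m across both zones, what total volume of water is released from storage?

ΔV ≈ 6.38 × 10^6 m³

A₁ = 130 ha = 1.3 × 10^6 m²; A₂ = 160 ha = 1.6 × 10^6 m²
ΔV₁ = 0.13 × 1.3 × 10^6 × 15 = 2.535 × 10^6 m³
ΔV₂ = 0.16 × 1.6 × 10^6 × 15 = 3.84 × 10^6 m³
ΔV = ΔV₁ + ΔV₂ = 6.375 × 10^6 m³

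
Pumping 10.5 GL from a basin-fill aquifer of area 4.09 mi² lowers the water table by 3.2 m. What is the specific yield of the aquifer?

A = 4.09 mi² = 1.059 × 10^7 m²
ΔV = 10.5 GL = 1.05 × 10^7 m³
Sy = ΔV / (A × Δh) = 1.05 × 10^7 m³ / (1.059 × 10^7 m² × 3.2 m) = 0.3098

Sy ≈ 0.31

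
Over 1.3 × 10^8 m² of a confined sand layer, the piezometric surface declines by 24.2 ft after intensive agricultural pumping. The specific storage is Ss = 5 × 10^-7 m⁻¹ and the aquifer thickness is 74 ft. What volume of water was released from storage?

ΔV ≈ 10800 m³

b = 74 ft = 22.56 m
S = Ss × b = 5 × 10^-7 m⁻¹ × 22.56 m = 1.128 × 10^-5
Δh = 24.2 ft = 7.376 m
ΔV = S × A × Δh = 1.128 × 10^-5 × 1.3 × 10^8 m² × 7.376 m = 10810 m³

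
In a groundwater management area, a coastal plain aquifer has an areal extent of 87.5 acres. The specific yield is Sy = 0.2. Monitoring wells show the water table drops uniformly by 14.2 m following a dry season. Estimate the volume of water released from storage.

A = 87.5 acres = 3.541 × 10^5 m²
ΔV = Sy × A × Δh = 0.2 × 3.541 × 10^5 m² × 14.2 m = 1.006 × 10^6 m³

ΔV ≈ 1.01 × 10^6 m³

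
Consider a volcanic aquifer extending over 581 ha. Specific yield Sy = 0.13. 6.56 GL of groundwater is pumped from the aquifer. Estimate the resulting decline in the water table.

A = 581 ha = 5.81 × 10^6 m²
ΔV = 6.56 GL = 6.56 × 10^6 m³
Δh = ΔV / (Sy × A) = 6.56 × 10^6 m³ / (0.13 × 5.81 × 10^6 m²) = 8.685 m

Δh ≈ 8.69 m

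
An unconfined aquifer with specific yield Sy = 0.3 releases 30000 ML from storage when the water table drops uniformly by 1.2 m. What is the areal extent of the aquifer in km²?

ΔV = 30000 ML = 3 × 10^7 m³
A = ΔV / (Sy × Δh) = 3 × 10^7 / (0.3 × 1.2) = 8.333 × 10^7 m²
A = 8.333 × 10^7 m² = 83.33 km²

A ≈ 83.3 km²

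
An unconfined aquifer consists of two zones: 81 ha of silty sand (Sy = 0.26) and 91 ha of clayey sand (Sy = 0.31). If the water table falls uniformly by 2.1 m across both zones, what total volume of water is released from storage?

A₁ = 81 ha = 8.1 × 10^5 m²; A₂ = 91 ha = 9.1 × 10^5 m²
ΔV₁ = 0.26 × 8.1 × 10^5 × 2.1 = 4.423 × 10^5 m³
ΔV₂ = 0.31 × 9.1 × 10^5 × 2.1 = 5.924 × 10^5 m³
ΔV = ΔV₁ + ΔV₂ = 1.035 × 10^6 m³

ΔV ≈ 1.03 × 10^6 m³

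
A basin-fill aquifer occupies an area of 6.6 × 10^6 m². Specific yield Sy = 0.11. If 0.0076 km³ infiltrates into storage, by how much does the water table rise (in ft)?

ΔV = 0.0076 km³ = 7.6 × 10^6 m³
Δh = ΔV / (Sy × A) = 7.6 × 10^6 m³ / (0.11 × 6.6 × 10^6 m²) = 10.47 m
Δh = 10.47 m = 34.34 ft

Δh ≈ 34.3 ft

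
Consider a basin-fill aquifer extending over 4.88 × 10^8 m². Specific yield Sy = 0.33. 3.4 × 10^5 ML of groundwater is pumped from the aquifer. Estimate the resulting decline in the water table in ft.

ΔV = 3.4 × 10^5 ML = 3.4 × 10^8 m³
Δh = ΔV / (Sy × A) = 3.4 × 10^8 m³ / (0.33 × 4.88 × 10^8 m²) = 2.111 m
Δh = 2.111 m = 6.927 ft

Δh ≈ 6.93 ft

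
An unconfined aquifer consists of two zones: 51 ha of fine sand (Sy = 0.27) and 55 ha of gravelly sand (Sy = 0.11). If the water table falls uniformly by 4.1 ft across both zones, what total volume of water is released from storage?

ΔV ≈ 2.48 × 10^5 m³

A₁ = 51 ha = 5.1 × 10^5 m²; A₂ = 55 ha = 5.5 × 10^5 m²
Δh = 4.1 ft = 1.25 m
ΔV₁ = 0.27 × 5.1 × 10^5 × 1.25 = 1.721 × 10^5 m³
ΔV₂ = 0.11 × 5.5 × 10^5 × 1.25 = 75610 m³
ΔV = ΔV₁ + ΔV₂ = 2.477 × 10^5 m³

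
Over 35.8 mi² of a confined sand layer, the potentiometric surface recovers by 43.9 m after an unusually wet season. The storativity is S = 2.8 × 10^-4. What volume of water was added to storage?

ΔV ≈ 1.14 × 10^6 m³

A = 35.8 mi² = 9.272 × 10^7 m²
ΔV = S × A × Δh = 2.8 × 10^-4 × 9.272 × 10^7 m² × 43.9 m = 1.14 × 10^6 m³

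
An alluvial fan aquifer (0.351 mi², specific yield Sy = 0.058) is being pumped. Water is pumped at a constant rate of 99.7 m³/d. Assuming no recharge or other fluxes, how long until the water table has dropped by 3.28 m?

t ≈ 1730 days

A = 0.351 mi² = 9.091 × 10^5 m²
ΔV = Sy × A × Δh = 0.058 × 9.091 × 10^5 × 3.28 = 1.729 × 10^5 m³
t = ΔV / Q = 1.729 × 10^5 m³ / 99.7 m³/d = 1735 d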